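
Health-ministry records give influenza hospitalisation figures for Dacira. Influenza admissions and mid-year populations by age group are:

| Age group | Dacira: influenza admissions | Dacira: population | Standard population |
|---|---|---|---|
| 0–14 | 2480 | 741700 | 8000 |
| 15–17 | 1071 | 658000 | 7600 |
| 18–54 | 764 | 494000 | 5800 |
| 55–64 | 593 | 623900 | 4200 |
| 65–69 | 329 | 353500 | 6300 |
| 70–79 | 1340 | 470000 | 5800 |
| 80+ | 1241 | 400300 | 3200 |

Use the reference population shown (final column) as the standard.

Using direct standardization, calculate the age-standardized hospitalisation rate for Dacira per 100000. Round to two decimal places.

Age-specific rates per 100000 for Dacira: 334.37, 162.77, 154.66, 95.05, 93.07, 285.11, 310.02.
Standard total = 40900; weights = 0.1956, 0.1858, 0.1418, 0.1027, 0.1540, 0.1418, 0.0782.
Standardized rate: 0.1956×334.37 + 0.1858×162.77 + 0.1418×154.66 + 0.1027×95.05 + 0.1540×93.07 + 0.1418×285.11 + 0.0782×310.02 = 206.3611 per 100000.

206.36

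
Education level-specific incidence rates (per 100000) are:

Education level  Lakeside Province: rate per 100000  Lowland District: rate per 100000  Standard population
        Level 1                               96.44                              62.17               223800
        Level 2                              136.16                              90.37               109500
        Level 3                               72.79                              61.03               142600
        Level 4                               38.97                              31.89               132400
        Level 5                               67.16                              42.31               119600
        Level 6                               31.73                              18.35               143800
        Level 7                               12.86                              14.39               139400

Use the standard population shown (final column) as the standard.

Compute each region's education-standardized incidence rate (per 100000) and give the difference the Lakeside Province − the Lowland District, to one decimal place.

Standard total = 1011100; weights = 0.2213, 0.1083, 0.1410, 0.1309, 0.1183, 0.1422, 0.1379.
The Lakeside Province: 0.2213×96.44 + 0.1083×136.16 + 0.1410×72.79 + 0.1309×38.97 + 0.1183×67.16 + 0.1422×31.73 + 0.1379×12.86 = 65.6909 per 100000.
The Lowland District: 0.2213×62.17 + 0.1083×90.37 + 0.1410×61.03 + 0.1309×31.89 + 0.1183×42.31 + 0.1422×18.35 + 0.1379×14.39 = 45.9294 per 100000.
Difference = 65.6909 − 45.9294 = 19.7615.

19.8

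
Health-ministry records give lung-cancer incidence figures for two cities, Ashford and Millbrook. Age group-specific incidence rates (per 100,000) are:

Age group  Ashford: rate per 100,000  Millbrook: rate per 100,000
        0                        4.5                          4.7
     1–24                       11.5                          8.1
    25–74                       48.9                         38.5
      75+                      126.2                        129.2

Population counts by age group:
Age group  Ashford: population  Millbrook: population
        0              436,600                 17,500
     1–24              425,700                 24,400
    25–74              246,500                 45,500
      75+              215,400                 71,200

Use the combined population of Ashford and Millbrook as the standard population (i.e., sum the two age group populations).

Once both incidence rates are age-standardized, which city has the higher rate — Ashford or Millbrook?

Ashford

Combined standard total = 1,482,800; weights = 0.3062, 0.3035, 0.1969, 0.1933.
Ashford: 0.3062×4.5 + 0.3035×11.5 + 0.1969×48.9 + 0.1933×126.2 = 38.8908 per 100,000.
Millbrook: 0.3062×4.7 + 0.3035×8.1 + 0.1969×38.5 + 0.1933×129.2 = 36.4518 per 100,000.
The crude rates (34.81 vs 70.81) would put Millbrook higher, but that reflects its age composition; once standardized to a common age structure, Ashford has the higher underlying rate.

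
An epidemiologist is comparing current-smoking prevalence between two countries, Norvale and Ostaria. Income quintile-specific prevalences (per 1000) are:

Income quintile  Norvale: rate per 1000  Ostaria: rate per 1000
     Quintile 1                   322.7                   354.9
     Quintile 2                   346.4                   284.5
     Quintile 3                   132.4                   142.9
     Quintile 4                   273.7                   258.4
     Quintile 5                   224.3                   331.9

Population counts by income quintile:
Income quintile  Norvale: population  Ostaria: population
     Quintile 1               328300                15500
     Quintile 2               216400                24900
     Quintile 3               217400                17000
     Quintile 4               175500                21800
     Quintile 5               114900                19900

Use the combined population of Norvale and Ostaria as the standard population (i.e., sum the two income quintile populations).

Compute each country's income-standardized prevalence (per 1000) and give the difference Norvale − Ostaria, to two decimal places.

Combined standard total = 1151600; weights = 0.2985, 0.2095, 0.2035, 0.1713, 0.1171.
Norvale: 0.2985×322.7 + 0.2095×346.4 + 0.2035×132.4 + 0.1713×273.7 + 0.1171×224.3 = 269.0186 per 1000.
Ostaria: 0.2985×354.9 + 0.2095×284.5 + 0.2035×142.9 + 0.1713×258.4 + 0.1171×331.9 = 277.7724 per 1000.
Difference = 269.0186 − 277.7724 = -8.7538.

-8.75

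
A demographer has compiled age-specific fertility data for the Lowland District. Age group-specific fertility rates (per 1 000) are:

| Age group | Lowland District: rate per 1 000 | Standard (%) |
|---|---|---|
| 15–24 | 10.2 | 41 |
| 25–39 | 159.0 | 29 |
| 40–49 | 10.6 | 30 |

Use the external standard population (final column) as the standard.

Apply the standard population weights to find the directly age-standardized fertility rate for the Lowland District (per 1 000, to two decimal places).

Standard weights: 0.41, 0.29, 0.30.
Standardized rate: 0.4100×10.2 + 0.2900×159.0 + 0.3000×10.6 = 53.4720 per 1 000.

53.47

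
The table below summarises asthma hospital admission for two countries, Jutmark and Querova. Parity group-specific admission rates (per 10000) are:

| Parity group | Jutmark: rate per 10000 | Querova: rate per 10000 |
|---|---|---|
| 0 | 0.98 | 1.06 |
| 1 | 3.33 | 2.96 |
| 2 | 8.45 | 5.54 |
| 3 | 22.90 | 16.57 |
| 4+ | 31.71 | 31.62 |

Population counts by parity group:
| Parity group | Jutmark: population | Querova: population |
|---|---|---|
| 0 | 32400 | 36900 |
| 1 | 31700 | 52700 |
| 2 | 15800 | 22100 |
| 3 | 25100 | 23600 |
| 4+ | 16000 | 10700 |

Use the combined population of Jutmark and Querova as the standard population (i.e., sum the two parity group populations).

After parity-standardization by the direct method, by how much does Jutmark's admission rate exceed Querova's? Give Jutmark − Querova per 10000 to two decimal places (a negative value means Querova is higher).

Combined standard total = 267000; weights = 0.2596, 0.3161, 0.1419, 0.1824, 0.1000.
Jutmark: 0.2596×0.98 + 0.3161×3.33 + 0.1419×8.45 + 0.1824×22.90 + 0.1000×31.71 = 9.8543 per 10000.
Querova: 0.2596×1.06 + 0.3161×2.96 + 0.1419×5.54 + 0.1824×16.57 + 0.1000×31.62 = 8.1815 per 10000.
Difference = 9.8543 − 8.1815 = 1.6728.

1.67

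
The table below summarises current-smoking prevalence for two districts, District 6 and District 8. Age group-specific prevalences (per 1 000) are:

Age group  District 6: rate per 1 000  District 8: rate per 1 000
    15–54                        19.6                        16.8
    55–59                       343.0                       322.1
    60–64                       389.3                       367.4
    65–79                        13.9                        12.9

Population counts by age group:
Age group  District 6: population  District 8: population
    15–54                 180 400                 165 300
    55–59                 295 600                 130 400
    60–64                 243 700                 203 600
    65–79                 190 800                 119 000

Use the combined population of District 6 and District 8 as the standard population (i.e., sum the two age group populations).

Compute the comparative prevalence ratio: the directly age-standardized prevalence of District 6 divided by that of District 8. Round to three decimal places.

Combined standard total = 1 528 800; weights = 0.2261, 0.2786, 0.2926, 0.2026.
District 6: 0.2261×19.6 + 0.2786×343.0 + 0.2926×389.3 + 0.2026×13.9 = 216.7280 per 1 000.
District 8: 0.2261×16.8 + 0.2786×322.1 + 0.2926×367.4 + 0.2026×12.9 = 203.6609 per 1 000.
Ratio = 216.7280 ÷ 203.6609 = 1.06416.

1.064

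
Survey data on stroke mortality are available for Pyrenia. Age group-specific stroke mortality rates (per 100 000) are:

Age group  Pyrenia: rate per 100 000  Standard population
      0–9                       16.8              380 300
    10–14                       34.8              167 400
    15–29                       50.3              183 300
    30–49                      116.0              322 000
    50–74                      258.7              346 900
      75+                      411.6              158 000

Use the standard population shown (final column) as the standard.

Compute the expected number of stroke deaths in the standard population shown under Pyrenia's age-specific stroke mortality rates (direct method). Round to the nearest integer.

Expected stroke deaths = Σ (standard pop × age-specific rate ÷ 100 000)
= 380 300×16.8/100 000 + 167 400×34.8/100 000 + 183 300×50.3/100 000 + 322 000×116.0/100 000 + 346 900×258.7/100 000 + 158 000×411.6/100 000
= 63.89 + 58.26 + 92.20 + 373.52 + 897.43 + 650.33 = 2135.62.

2136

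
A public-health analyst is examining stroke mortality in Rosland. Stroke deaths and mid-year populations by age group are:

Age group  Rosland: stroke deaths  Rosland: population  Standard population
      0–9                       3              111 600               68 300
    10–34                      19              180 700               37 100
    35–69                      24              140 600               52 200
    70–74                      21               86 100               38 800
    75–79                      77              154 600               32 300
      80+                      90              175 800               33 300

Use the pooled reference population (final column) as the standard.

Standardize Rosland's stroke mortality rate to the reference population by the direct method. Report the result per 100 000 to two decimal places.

21.85

Age-specific rates per 100 000 for Rosland: 2.69, 10.51, 17.07, 24.39, 49.81, 51.19.
Standard total = 262 000; weights = 0.2607, 0.1416, 0.1992, 0.1481, 0.1233, 0.1271.
Standardized rate: 0.2607×2.69 + 0.1416×10.51 + 0.1992×17.07 + 0.1481×24.39 + 0.1233×49.81 + 0.1271×51.19 = 21.8496 per 100 000.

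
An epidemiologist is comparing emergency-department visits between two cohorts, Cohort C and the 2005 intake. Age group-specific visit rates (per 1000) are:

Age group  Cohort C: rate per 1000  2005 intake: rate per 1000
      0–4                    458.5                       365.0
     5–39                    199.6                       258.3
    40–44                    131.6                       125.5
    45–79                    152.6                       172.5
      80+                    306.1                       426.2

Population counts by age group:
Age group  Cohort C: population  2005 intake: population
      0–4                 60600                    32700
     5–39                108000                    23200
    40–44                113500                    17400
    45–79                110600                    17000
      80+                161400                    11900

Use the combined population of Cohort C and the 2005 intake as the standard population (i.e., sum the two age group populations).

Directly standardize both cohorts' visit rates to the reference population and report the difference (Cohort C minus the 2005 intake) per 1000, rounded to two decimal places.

Combined standard total = 656300; weights = 0.1422, 0.1999, 0.1995, 0.1944, 0.2641.
Cohort C: 0.1422×458.5 + 0.1999×199.6 + 0.1995×131.6 + 0.1944×152.6 + 0.2641×306.1 = 241.8268 per 1000.
The 2005 intake: 0.1422×365.0 + 0.1999×258.3 + 0.1995×125.5 + 0.1944×172.5 + 0.2641×426.2 = 274.6349 per 1000.
Difference = 241.8268 − 274.6349 = -32.8081.

-32.81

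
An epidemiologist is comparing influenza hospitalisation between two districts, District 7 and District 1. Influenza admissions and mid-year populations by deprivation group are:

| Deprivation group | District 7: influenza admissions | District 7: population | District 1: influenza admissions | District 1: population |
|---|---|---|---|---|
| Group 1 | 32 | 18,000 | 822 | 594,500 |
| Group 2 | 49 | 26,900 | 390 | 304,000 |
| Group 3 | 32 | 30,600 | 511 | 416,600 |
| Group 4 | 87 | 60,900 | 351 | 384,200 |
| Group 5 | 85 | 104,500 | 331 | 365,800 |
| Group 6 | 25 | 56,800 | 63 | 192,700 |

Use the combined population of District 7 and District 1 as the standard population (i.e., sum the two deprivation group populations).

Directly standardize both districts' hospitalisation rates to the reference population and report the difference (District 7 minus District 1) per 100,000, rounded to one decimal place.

21.7

Deprivation-specific rates per 100,000 for District 7: 177.78, 182.16, 104.58, 142.86, 81.34, 44.01.
For District 1: 138.27, 128.29, 122.66, 91.36, 90.49, 32.69.
Combined standard total = 2,555,500; weights = 0.2397, 0.1295, 0.1750, 0.1742, 0.1840, 0.0976.
District 7: 0.2397×177.78 + 0.1295×182.16 + 0.1750×104.58 + 0.1742×142.86 + 0.1840×81.34 + 0.0976×44.01 = 128.6448 per 100,000.
District 1: 0.2397×138.27 + 0.1295×128.29 + 0.1750×122.66 + 0.1742×91.36 + 0.1840×90.49 + 0.0976×32.69 = 106.9731 per 100,000.
Difference = 128.6448 − 106.9731 = 21.6717.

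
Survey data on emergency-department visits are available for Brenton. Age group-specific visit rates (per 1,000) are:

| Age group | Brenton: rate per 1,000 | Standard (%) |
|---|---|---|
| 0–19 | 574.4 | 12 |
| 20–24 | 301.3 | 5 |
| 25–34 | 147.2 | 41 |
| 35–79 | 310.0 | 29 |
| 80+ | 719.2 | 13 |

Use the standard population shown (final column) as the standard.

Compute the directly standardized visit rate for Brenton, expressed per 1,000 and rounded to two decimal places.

Standard weights: 0.12, 0.05, 0.41, 0.29, 0.13.
Standardized rate: 0.1200×574.4 + 0.0500×301.3 + 0.4100×147.2 + 0.2900×310.0 + 0.1300×719.2 = 327.7410 per 1,000.

327.74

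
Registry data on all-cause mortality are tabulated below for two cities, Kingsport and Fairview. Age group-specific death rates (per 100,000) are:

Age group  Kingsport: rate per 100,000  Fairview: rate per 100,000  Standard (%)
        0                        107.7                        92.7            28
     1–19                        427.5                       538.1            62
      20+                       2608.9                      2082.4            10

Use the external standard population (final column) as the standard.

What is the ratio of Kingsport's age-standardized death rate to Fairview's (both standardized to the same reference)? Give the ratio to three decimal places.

Standard weights: 0.28, 0.62, 0.10.
Kingsport: 0.2800×107.7 + 0.6200×427.5 + 0.1000×2608.9 = 556.0960 per 100,000.
Fairview: 0.2800×92.7 + 0.6200×538.1 + 0.1000×2082.4 = 567.8180 per 100,000.
Ratio = 556.0960 ÷ 567.8180 = 0.97936.

0.979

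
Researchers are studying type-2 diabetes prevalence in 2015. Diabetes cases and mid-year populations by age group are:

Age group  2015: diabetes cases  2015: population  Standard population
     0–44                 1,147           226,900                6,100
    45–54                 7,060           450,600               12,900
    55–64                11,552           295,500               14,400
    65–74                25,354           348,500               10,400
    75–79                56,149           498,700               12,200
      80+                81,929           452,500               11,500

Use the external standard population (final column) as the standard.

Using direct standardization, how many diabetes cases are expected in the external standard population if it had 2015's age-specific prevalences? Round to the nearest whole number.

Age-specific rates per 1,000 for 2015: 5.055, 15.668, 39.093, 72.752, 112.591, 181.059.
Expected diabetes cases = Σ (standard pop × age-specific rate ÷ 1,000)
= 6,100×5.055/1,000 + 12,900×15.668/1,000 + 14,400×39.093/1,000 + 10,400×72.752/1,000 + 12,200×112.591/1,000 + 11,500×181.059/1,000
= 30.84 + 202.12 + 562.94 + 756.62 + 1373.61 + 2082.17 = 5008.29.

5008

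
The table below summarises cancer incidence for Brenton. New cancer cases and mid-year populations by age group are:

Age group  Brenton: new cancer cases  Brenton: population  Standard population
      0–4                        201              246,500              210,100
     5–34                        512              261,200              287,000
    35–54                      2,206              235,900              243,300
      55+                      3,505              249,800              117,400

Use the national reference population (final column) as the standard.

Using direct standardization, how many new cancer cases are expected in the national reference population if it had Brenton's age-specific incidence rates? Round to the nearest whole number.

Age-specific rates per 100,000 for Brenton: 81.54, 196.02, 935.14, 1403.12.
Expected new cancer cases = Σ (standard pop × age-specific rate ÷ 100,000)
= 210,100×81.54/100,000 + 287,000×196.02/100,000 + 243,300×935.14/100,000 + 117,400×1403.12/100,000
= 171.32 + 562.57 + 2275.20 + 1647.27 = 4656.36.

4656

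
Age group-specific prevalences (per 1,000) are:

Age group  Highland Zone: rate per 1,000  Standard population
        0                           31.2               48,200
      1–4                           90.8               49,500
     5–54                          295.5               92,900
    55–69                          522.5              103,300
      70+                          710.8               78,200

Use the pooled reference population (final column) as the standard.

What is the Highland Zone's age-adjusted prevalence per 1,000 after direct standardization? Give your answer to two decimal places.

Standard total = 372,100; weights = 0.1295, 0.1330, 0.2497, 0.2776, 0.2102.
Standardized rate: 0.1295×31.2 + 0.1330×90.8 + 0.2497×295.5 + 0.2776×522.5 + 0.2102×710.8 = 384.3300 per 1,000.

384.33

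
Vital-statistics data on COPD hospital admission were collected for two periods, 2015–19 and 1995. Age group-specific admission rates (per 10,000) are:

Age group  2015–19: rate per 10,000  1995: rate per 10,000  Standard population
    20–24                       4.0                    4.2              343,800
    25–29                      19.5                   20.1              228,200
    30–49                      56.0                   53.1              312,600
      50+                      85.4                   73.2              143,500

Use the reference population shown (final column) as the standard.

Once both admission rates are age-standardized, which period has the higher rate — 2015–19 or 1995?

Standard total = 1,028,100; weights = 0.3344, 0.2220, 0.3041, 0.1396.
2015–19: 0.3344×4.0 + 0.2220×19.5 + 0.3041×56.0 + 0.1396×85.4 = 34.6130 per 10,000.
1995: 0.3344×4.2 + 0.2220×20.1 + 0.3041×53.1 + 0.1396×73.2 = 32.2284 per 10,000.

2015–19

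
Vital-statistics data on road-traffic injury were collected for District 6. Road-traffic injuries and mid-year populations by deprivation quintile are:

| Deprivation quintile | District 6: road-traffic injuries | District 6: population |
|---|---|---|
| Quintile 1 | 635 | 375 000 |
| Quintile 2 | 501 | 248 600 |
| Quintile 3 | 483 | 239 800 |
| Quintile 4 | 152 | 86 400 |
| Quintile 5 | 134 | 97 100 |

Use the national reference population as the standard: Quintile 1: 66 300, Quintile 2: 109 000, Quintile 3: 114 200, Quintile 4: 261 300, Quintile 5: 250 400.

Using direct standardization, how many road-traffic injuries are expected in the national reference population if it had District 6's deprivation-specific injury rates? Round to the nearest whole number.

Deprivation-specific rates per 100 000 for District 6: 169.33, 201.53, 201.42, 175.93, 138.00.
Expected road-traffic injuries = Σ (standard pop × deprivation-specific rate ÷ 100 000)
= 66 300×169.33/100 000 + 109 000×201.53/100 000 + 114 200×201.42/100 000 + 261 300×175.93/100 000 + 250 400×138.00/100 000
= 112.27 + 219.67 + 230.02 + 459.69 + 345.56 = 1367.20.

1367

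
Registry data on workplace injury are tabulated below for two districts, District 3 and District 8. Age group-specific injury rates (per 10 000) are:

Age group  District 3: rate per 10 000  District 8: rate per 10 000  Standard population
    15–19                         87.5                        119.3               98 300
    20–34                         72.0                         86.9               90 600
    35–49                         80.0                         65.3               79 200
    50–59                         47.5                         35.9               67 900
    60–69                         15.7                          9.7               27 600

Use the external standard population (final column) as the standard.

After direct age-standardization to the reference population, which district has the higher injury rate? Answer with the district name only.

Standard total = 363 600; weights = 0.2704, 0.2492, 0.2178, 0.1867, 0.0759.
District 3: 0.2704×87.5 + 0.2492×72.0 + 0.2178×80.0 + 0.1867×47.5 + 0.0759×15.7 = 69.0842 per 10 000.
District 8: 0.2704×119.3 + 0.2492×86.9 + 0.2178×65.3 + 0.1867×35.9 + 0.0759×9.7 = 75.5705 per 10 000.

District 8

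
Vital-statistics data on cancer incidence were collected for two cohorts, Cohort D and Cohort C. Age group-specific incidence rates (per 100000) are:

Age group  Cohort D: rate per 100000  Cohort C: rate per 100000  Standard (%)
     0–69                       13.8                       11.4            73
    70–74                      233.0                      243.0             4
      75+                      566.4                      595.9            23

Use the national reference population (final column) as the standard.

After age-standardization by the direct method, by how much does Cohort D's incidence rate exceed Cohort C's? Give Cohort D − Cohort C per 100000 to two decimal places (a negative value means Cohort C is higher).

Standard weights: 0.73, 0.04, 0.23.
Cohort D: 0.7300×13.8 + 0.0400×233.0 + 0.2300×566.4 = 149.6660 per 100000.
Cohort C: 0.7300×11.4 + 0.0400×243.0 + 0.2300×595.9 = 155.0990 per 100000.
Difference = 149.6660 − 155.0990 = -5.4330.

-5.43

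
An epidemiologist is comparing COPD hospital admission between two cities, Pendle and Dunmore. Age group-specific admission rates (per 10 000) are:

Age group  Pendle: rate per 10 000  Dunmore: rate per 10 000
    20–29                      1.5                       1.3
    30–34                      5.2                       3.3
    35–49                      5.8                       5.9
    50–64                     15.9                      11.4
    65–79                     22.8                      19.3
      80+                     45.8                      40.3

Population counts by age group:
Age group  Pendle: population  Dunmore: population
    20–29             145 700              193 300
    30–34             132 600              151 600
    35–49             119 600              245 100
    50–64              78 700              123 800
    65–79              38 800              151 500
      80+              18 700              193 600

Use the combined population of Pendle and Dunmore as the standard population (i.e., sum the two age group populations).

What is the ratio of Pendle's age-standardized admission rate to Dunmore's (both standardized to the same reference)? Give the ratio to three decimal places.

1.184

Combined standard total = 1 593 000; weights = 0.2128, 0.1784, 0.2289, 0.1271, 0.1195, 0.1333.
Pendle: 0.2128×1.5 + 0.1784×5.2 + 0.2289×5.8 + 0.1271×15.9 + 0.1195×22.8 + 0.1333×45.8 = 13.4234 per 10 000.
Dunmore: 0.2128×1.3 + 0.1784×3.3 + 0.2289×5.9 + 0.1271×11.4 + 0.1195×19.3 + 0.1333×40.3 = 11.3417 per 10 000.
Ratio = 13.4234 ÷ 11.3417 = 1.18355.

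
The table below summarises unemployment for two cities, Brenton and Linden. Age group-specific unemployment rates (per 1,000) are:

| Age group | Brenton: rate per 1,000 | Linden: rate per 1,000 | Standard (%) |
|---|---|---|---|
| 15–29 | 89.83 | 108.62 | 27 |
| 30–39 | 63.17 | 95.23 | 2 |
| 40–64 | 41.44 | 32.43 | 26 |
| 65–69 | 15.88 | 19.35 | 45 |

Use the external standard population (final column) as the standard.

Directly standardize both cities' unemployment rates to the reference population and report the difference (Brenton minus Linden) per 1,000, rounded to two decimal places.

-4.93

Standard weights: 0.27, 0.02, 0.26, 0.45.
Brenton: 0.2700×89.83 + 0.0200×63.17 + 0.2600×41.44 + 0.4500×15.88 = 43.4379 per 1,000.
Linden: 0.2700×108.62 + 0.0200×95.23 + 0.2600×32.43 + 0.4500×19.35 = 48.3713 per 1,000.
Difference = 43.4379 − 48.3713 = -4.9334.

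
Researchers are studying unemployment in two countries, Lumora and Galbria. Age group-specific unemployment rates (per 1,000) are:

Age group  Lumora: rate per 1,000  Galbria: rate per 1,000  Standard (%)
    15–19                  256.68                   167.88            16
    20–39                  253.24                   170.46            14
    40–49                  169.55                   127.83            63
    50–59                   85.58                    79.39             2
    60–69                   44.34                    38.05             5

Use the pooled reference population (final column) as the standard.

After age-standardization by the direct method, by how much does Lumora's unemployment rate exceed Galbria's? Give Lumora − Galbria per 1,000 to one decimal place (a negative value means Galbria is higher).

Standard weights: 0.16, 0.14, 0.63, 0.02, 0.05.
Lumora: 0.1600×256.68 + 0.1400×253.24 + 0.6300×169.55 + 0.0200×85.58 + 0.0500×44.34 = 187.2675 per 1,000.
Galbria: 0.1600×167.88 + 0.1400×170.46 + 0.6300×127.83 + 0.0200×79.39 + 0.0500×38.05 = 134.7484 per 1,000.
Difference = 187.2675 − 134.7484 = 52.5191.

52.5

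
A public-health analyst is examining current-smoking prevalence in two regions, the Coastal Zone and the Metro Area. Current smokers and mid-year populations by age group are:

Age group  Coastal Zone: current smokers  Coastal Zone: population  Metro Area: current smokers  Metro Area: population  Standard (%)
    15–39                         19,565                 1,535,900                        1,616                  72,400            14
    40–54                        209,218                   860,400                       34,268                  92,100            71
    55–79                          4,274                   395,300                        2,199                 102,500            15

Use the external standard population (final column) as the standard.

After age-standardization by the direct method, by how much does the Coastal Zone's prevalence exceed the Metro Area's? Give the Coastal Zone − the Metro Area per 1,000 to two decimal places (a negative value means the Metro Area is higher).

Age-specific rates per 1,000 for the Coastal Zone: 12.738, 243.164, 10.812.
For the Metro Area: 22.320, 372.074, 21.454.
Standard weights: 0.14, 0.71, 0.15.
The Coastal Zone: 0.1400×12.738 + 0.7100×243.164 + 0.1500×10.812 = 176.0514 per 1,000.
The Metro Area: 0.1400×22.320 + 0.7100×372.074 + 0.1500×21.454 = 270.5153 per 1,000.
Difference = 176.0514 − 270.5153 = -94.4640.

-94.46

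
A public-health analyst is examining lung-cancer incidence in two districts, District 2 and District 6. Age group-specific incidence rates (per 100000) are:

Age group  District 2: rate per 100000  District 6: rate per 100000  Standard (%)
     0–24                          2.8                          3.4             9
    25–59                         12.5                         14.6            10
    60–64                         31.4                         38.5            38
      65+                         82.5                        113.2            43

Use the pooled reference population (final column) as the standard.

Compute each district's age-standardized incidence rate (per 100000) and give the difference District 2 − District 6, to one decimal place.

-16.2

Standard weights: 0.09, 0.10, 0.38, 0.43.
District 2: 0.0900×2.8 + 0.1000×12.5 + 0.3800×31.4 + 0.4300×82.5 = 48.9090 per 100000.
District 6: 0.0900×3.4 + 0.1000×14.6 + 0.3800×38.5 + 0.4300×113.2 = 65.0720 per 100000.
Difference = 48.9090 − 65.0720 = -16.1630.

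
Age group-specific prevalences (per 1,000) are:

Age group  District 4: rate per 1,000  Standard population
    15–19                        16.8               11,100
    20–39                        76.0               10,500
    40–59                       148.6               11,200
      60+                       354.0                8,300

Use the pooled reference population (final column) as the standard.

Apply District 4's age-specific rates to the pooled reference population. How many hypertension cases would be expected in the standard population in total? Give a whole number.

Expected hypertension cases = Σ (standard pop × age-specific rate ÷ 1,000)
= 11,100×16.8/1,000 + 10,500×76.0/1,000 + 11,200×148.6/1,000 + 8,300×354.0/1,000
= 186.48 + 798.00 + 1664.32 + 2938.20 = 5587.00.

5587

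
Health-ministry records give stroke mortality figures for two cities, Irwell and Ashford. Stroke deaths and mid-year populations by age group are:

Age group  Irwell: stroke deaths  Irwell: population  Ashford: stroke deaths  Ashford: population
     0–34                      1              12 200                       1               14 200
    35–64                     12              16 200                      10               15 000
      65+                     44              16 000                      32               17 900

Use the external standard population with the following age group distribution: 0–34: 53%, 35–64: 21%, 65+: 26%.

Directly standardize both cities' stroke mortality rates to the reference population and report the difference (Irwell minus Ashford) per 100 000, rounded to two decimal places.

27.19

Age-specific rates per 100 000 for Irwell: 8.20, 74.07, 275.00.
For Ashford: 7.04, 66.67, 178.77.
Standard weights: 0.53, 0.21, 0.26.
Irwell: 0.5300×8.20 + 0.2100×74.07 + 0.2600×275.00 = 91.3998 per 100 000.
Ashford: 0.5300×7.04 + 0.2100×66.67 + 0.2600×178.77 = 64.2128 per 100 000.
Difference = 91.3998 − 64.2128 = 27.1870.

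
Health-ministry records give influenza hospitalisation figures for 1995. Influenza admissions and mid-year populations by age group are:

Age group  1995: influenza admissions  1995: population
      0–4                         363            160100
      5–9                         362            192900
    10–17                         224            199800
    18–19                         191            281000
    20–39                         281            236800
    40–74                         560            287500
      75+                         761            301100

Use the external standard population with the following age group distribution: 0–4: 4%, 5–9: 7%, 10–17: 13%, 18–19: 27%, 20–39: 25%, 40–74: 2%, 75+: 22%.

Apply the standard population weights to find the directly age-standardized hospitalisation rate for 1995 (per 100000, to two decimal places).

144.30

Age-specific rates per 100000 for 1995: 226.73, 187.66, 112.11, 67.97, 118.67, 194.78, 252.74.
Standard weights: 0.04, 0.07, 0.13, 0.27, 0.25, 0.02, 0.22.
Standardized rate: 0.0400×226.73 + 0.0700×187.66 + 0.1300×112.11 + 0.2700×67.97 + 0.2500×118.67 + 0.0200×194.78 + 0.2200×252.74 = 144.2974 per 100000.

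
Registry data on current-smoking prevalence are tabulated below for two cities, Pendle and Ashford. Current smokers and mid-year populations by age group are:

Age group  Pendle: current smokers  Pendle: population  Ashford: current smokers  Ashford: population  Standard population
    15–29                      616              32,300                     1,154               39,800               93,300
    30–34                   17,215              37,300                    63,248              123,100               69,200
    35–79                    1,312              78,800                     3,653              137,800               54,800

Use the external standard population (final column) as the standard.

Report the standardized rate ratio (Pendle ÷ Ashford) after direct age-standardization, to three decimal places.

0.872

Age-specific rates per 1,000 for Pendle: 19.071, 461.528, 16.650.
For Ashford: 28.995, 513.794, 26.509.
Standard total = 217,300; weights = 0.4294, 0.3185, 0.2522.
Pendle: 0.4294×19.071 + 0.3185×461.528 + 0.2522×16.650 = 159.3626 per 1,000.
Ashford: 0.4294×28.995 + 0.3185×513.794 + 0.2522×26.509 = 182.7541 per 1,000.
Ratio = 159.3626 ÷ 182.7541 = 0.87201.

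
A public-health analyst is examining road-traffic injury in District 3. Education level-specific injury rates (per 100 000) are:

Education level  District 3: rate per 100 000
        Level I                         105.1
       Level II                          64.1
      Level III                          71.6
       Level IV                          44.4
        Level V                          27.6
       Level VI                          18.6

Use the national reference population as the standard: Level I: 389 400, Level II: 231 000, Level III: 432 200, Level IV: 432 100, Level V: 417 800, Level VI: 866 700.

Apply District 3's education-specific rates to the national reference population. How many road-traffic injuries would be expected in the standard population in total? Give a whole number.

Expected road-traffic injuries = Σ (standard pop × education-specific rate ÷ 100 000)
= 389 400×105.1/100 000 + 231 000×64.1/100 000 + 432 200×71.6/100 000 + 432 100×44.4/100 000 + 417 800×27.6/100 000 + 866 700×18.6/100 000
= 409.26 + 148.07 + 309.46 + 191.85 + 115.31 + 161.21 = 1335.16.

1335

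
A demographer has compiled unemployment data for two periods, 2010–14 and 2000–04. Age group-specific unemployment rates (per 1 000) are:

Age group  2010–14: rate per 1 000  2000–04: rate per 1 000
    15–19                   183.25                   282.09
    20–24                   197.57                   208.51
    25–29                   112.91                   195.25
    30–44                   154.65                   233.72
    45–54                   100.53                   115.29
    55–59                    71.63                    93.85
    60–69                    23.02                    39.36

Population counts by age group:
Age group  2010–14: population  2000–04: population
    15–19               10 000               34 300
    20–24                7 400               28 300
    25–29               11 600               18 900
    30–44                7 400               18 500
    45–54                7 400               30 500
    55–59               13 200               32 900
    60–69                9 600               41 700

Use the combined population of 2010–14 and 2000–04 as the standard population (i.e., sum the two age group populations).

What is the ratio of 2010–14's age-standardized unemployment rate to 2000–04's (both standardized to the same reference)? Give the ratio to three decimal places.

0.725

Combined standard total = 271 700; weights = 0.1630, 0.1314, 0.1123, 0.0953, 0.1395, 0.1697, 0.1888.
2010–14: 0.1630×183.25 + 0.1314×197.57 + 0.1123×112.91 + 0.0953×154.65 + 0.1395×100.53 + 0.1697×71.63 + 0.1888×23.02 = 113.7783 per 1 000.
2000–04: 0.1630×282.09 + 0.1314×208.51 + 0.1123×195.25 + 0.0953×233.72 + 0.1395×115.29 + 0.1697×93.85 + 0.1888×39.36 = 157.0262 per 1 000.
Ratio = 113.7783 ÷ 157.0262 = 0.72458.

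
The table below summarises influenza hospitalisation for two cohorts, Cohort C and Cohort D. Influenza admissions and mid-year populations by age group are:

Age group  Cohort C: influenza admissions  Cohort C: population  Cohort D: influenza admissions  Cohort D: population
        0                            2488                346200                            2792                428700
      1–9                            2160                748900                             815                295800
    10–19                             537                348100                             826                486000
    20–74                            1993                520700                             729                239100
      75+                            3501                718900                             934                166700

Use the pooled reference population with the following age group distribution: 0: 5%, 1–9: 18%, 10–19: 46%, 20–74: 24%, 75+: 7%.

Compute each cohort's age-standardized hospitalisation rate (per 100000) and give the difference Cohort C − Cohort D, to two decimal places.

12.03

Age-specific rates per 100000 for Cohort C: 718.66, 288.42, 154.27, 382.75, 486.99.
For Cohort D: 651.27, 275.52, 169.96, 304.89, 560.29.
Standard weights: 0.05, 0.18, 0.46, 0.24, 0.07.
Cohort C: 0.0500×718.66 + 0.1800×288.42 + 0.4600×154.27 + 0.2400×382.75 + 0.0700×486.99 = 284.7620 per 100000.
Cohort D: 0.0500×651.27 + 0.1800×275.52 + 0.4600×169.96 + 0.2400×304.89 + 0.0700×560.29 = 272.7335 per 100000.
Difference = 284.7620 − 272.7335 = 12.0285.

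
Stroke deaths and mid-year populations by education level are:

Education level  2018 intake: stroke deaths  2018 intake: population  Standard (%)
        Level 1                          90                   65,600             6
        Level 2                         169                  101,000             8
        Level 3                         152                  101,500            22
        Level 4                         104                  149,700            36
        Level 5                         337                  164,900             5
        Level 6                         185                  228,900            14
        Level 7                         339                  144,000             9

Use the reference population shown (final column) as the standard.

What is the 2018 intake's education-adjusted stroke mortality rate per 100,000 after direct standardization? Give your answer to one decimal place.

Education-specific rates per 100,000 for the 2018 intake: 137.20, 167.33, 149.75, 69.47, 204.37, 80.82, 235.42.
Standard weights: 0.06, 0.08, 0.22, 0.36, 0.05, 0.14, 0.09.
Standardized rate: 0.0600×137.20 + 0.0800×167.33 + 0.2200×149.75 + 0.3600×69.47 + 0.0500×204.37 + 0.1400×80.82 + 0.0900×235.42 = 122.2945 per 100,000.

122.3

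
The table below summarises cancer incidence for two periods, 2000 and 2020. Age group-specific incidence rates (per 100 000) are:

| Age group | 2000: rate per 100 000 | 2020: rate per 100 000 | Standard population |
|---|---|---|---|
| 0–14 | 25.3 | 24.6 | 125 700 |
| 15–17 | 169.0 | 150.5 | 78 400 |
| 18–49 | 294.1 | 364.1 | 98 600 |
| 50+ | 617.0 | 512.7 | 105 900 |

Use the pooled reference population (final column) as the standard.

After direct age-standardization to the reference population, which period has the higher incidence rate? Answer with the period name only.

2000

Standard total = 408 600; weights = 0.3076, 0.1919, 0.2413, 0.2592.
2000: 0.3076×25.3 + 0.1919×169.0 + 0.2413×294.1 + 0.2592×617.0 = 271.0924 per 100 000.
2020: 0.3076×24.6 + 0.1919×150.5 + 0.2413×364.1 + 0.2592×512.7 = 257.1870 per 100 000.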